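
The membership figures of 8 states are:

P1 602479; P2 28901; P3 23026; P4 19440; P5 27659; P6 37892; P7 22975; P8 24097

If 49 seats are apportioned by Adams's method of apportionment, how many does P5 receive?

2

Standard divisor 786469/49 ≈ 16050.388; standard quotas: P1 37.537, P2 1.801, P3 1.435, P4 1.211, P5 1.723, P6 2.361, P7 1.431, P8 1.501.
Rounding up gives 38, 2, 2, 2, 2, 3, 2, 2 = 53 seats, so the divisor must be adjusted.
With modified divisor 18000: modified quotas P1 33.471, P2 1.606, P3 1.279, P4 1.080, P5 1.537, P6 2.105, P7 1.276, P8 1.339.
Rounding up: P1 34, P2 2, P3 2, P4 2, P5 2, P6 3, P7 2, P8 2 (total 49).
P5 receives 2.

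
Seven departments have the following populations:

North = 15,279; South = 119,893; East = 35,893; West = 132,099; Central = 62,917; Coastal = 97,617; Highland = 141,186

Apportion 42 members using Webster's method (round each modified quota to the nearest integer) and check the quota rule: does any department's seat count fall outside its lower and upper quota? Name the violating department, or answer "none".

Standard quotas: North 1.061, South 8.325, East 2.492, West 9.172, Central 4.369, Coastal 6.778, Highland 9.803.
Webster allocation: North 1, South 8, East 3, West 9, Central 4, Coastal 7, Highland 10.
Every allocation lies between the lower and upper quota.

none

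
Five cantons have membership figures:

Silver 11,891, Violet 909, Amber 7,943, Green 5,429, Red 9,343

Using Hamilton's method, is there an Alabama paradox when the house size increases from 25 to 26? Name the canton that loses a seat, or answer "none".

At 25 seats: Silver 8, Violet 1, Amber 6, Green 4, Red 6.
At 26 seats: Silver 9, Violet 0, Amber 6, Green 4, Red 7.
Violet drops from 1 to 0.

Violet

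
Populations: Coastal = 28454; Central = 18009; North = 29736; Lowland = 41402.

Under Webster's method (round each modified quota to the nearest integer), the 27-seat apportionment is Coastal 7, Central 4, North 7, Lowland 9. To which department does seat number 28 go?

Lowland

Priority for the next seat is population ÷ (current seats + 0.5).
Priorities: Coastal 3793.867, Central 4002.000, North 3964.800, Lowland 4358.105.
Highest priority: Lowland.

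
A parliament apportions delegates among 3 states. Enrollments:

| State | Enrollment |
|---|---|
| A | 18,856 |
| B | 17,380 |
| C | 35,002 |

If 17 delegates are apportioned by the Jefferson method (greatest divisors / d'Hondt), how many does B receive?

4

Standard divisor 71238/17 ≈ 4190.471; standard quotas: A 4.500, B 4.148, C 8.353.
Rounding down gives 4, 4, 8 = 16 seats, so the divisor must be adjusted.
With modified divisor 3800: modified quotas A 4.962, B 4.574, C 9.211.
Rounding down: A 4, B 4, C 9 (total 17).
B receives 4.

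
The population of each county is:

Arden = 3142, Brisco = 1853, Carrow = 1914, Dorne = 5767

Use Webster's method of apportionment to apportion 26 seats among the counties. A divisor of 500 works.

With modified divisor 500: modified quotas Arden 6.284, Brisco 3.706, Carrow 3.828, Dorne 11.534.
Rounding to the nearest integer: Arden 6, Brisco 4, Carrow 4, Dorne 12 (total 26).

Arden 6, Brisco 4, Carrow 4, Dorne 12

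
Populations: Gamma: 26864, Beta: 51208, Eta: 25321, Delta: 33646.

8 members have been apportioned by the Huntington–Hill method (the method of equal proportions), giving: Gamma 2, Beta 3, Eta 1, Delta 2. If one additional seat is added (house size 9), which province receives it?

Priority for the next seat is population ÷ (√(s·(s+1))).
Priorities: Gamma 10967.182, Beta 14782.476, Eta 17904.651, Delta 13735.922.
Highest priority: Eta.

Eta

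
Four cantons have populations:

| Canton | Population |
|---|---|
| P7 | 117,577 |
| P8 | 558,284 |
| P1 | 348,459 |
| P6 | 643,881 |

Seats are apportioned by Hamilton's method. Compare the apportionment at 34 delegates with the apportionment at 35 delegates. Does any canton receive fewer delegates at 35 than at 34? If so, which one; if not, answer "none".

At 34 seats: P7 3, P8 11, P1 7, P6 13.
At 35 seats: P7 2, P8 12, P1 7, P6 14.
P7 drops from 3 to 2.

P7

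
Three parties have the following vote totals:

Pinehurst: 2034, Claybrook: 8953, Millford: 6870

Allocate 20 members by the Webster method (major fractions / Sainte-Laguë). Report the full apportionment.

Pinehurst 2, Claybrook 10, Millford 8

Standard divisor 17857/20 ≈ 892.85; standard quotas: Pinehurst 2.278, Claybrook 10.027, Millford 7.694.
Rounding to the nearest integer gives Pinehurst 2, Claybrook 10, Millford 8 — total 20, matching the house size, so no adjustment is needed.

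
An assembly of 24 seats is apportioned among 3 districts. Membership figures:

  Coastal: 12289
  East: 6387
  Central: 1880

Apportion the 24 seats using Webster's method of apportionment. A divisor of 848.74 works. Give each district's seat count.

With modified divisor 848.74: modified quotas Coastal 14.479, East 7.525, Central 2.215.
Rounding to the nearest integer: Coastal 14, East 8, Central 2 (total 24).

Coastal: 14, East: 8, Central: 2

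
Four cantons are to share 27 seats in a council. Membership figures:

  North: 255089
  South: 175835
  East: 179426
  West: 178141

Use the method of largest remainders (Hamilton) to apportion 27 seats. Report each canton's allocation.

North 9, South 6, East 6, West 6

Total 788491; standard divisor 788491/27 ≈ 29203.37.
Standard quotas: North 8.7349, South 6.0211, East 6.1440, West 6.1000.
Lower quotas: North 8, South 6, East 6, West 6 (sum 26, leaving 1 seat).
Remainders in descending order: North 0.7349, East 0.1440, West 0.1000, South 0.0211.
The surplus seat goes to North.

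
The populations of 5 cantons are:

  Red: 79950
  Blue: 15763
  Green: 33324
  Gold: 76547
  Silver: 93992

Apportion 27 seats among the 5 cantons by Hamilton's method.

The standard divisor is 299576/27 ≈ 11095.407.
Standard quotas: Red 7.2057, Blue 1.4207, Green 3.0034, Gold 6.8990, Silver 8.4713.
Lower quotas: Red 7, Blue 1, Green 3, Gold 6, Silver 8 (sum 25, leaving 2 seats).
Remainders in descending order: Gold 0.8990, Silver 0.4713, Blue 0.4207, Red 0.2057, Green 0.0034.
The surplus seats go to Gold, Silver.

Red 7, Blue 1, Green 3, Gold 7, Silver 9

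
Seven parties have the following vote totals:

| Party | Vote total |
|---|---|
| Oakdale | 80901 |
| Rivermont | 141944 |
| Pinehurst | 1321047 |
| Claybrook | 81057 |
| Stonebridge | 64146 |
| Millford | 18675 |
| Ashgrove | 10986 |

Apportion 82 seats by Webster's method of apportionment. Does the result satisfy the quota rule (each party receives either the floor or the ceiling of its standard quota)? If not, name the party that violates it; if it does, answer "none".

Standard quotas: Oakdale 3.860, Rivermont 6.772, Pinehurst 63.026, Claybrook 3.867, Stonebridge 3.060, Millford 0.891, Ashgrove 0.524.
Webster allocation: Oakdale 4, Rivermont 7, Pinehurst 62, Claybrook 4, Stonebridge 3, Millford 1, Ashgrove 1.
Pinehurst has quota 63.026 (lower 63, upper 64) but receives 62 — outside the quota interval.

Pinehurst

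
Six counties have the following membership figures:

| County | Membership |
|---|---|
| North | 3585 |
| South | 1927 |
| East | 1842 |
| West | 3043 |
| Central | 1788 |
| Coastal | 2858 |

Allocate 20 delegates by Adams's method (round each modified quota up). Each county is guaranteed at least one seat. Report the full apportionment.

Standard divisor 15043/20 ≈ 752.15; standard quotas: North 4.766, South 2.562, East 2.449, West 4.046, Central 2.377, Coastal 3.800.
Rounding up gives 5, 3, 3, 5, 3, 4 = 23 seats, so the divisor must be adjusted.
With modified divisor 910: modified quotas North 3.940, South 2.118, East 2.024, West 3.344, Central 1.965, Coastal 3.141.
Rounding up: North 4, South 3, East 3, West 4, Central 2, Coastal 4 (total 20).

North=4, South=3, East=3, West=4, Central=2, Coastal=4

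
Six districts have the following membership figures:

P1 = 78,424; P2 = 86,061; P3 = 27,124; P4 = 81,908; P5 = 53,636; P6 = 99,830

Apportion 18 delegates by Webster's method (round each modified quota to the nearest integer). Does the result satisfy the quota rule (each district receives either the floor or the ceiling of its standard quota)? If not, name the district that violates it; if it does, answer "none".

Standard quotas: P1 3.306, P2 3.628, P3 1.143, P4 3.453, P5 2.261, P6 4.208.
Webster allocation: P1 3, P2 4, P3 1, P4 4, P5 2, P6 4.
Every allocation lies between the lower and upper quota.

none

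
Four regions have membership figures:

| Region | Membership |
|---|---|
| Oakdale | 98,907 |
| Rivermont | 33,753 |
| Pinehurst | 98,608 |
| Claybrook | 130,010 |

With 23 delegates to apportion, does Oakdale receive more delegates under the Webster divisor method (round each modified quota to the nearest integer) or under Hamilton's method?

Hamilton

Webster: Oakdale 6, Rivermont 2, Pinehurst 6, Claybrook 9.
Hamilton: Oakdale 7, Rivermont 2, Pinehurst 6, Claybrook 8.
Oakdale gets 6 under Webster and 7 under Hamilton.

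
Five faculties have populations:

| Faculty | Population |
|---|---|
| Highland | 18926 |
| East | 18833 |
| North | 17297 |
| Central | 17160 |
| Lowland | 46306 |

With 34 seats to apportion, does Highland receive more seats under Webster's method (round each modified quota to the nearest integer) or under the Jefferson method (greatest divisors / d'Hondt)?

Webster

Webster: Highland 6, East 5, North 5, Central 5, Lowland 13.
Jefferson: Highland 5, East 5, North 5, Central 5, Lowland 14.
Highland gets 6 under Webster and 5 under Jefferson.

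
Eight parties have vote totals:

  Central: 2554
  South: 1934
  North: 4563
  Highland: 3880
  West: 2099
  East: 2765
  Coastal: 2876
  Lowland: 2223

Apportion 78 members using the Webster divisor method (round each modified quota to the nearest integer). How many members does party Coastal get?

10

Standard divisor 22894/78 ≈ 293.513; standard quotas: Central 8.701, South 6.589, North 15.546, Highland 13.219, West 7.151, East 9.420, Coastal 9.799, Lowland 7.574.
Rounding to the nearest integer gives 9, 7, 16, 13, 7, 9, 10, 8 = 79 seats, so the divisor must be adjusted.
With modified divisor 295: modified quotas Central 8.658, South 6.556, North 15.468, Highland 13.153, West 7.115, East 9.373, Coastal 9.749, Lowland 7.536.
Rounding to the nearest integer: Central 9, South 7, North 15, Highland 13, West 7, East 9, Coastal 10, Lowland 8 (total 78).
Coastal receives 10.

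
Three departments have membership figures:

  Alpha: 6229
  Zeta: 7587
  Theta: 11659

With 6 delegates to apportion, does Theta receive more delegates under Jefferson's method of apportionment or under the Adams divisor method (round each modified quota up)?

Jefferson

Jefferson: Alpha 1, Zeta 2, Theta 3.
Adams: Alpha 2, Zeta 2, Theta 2.
Theta gets 3 under Jefferson and 2 under Adams.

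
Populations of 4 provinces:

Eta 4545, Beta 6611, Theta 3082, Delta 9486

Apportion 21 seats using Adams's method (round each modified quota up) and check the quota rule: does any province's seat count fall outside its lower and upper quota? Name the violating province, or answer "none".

Standard quotas: Eta 4.023, Beta 5.852, Theta 2.728, Delta 8.397.
Adams allocation: Eta 4, Beta 6, Theta 3, Delta 8.
Every allocation lies between the lower and upper quota.

none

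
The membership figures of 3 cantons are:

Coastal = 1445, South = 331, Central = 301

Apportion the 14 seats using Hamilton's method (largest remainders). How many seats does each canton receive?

Coastal 10; South 2; Central 2

Total 2077; standard divisor 2077/14 ≈ 148.357.
Standard quotas: Coastal 9.740, South 2.231, Central 2.029.
Lower quotas: Coastal 9, South 2, Central 2 (sum 13, leaving 1 seat).
Remainders in descending order: Coastal 0.740, South 0.231, Central 0.029.
The surplus seat goes to Coastal.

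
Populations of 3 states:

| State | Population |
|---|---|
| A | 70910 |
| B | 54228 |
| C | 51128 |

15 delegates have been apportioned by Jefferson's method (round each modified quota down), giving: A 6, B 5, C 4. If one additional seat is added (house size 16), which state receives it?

C

Priority for the next seat is population ÷ (current seats + 1).
Priorities: A 10130.000, B 9038.000, C 10225.600.
Highest priority: C.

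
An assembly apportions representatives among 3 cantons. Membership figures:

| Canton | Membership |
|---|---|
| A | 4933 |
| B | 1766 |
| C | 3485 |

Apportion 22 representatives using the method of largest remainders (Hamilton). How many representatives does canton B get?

Total 10184; standard divisor 10184/22 ≈ 462.909.
Standard quotas: A 10.657, B 3.815, C 7.528.
Lower quotas: A 10, B 3, C 7 (sum 20, leaving 2 seats).
Remainders in descending order: B 0.815, A 0.657, C 0.528.
Largest remainders: B, A receive the extra seats.
B receives 4.

4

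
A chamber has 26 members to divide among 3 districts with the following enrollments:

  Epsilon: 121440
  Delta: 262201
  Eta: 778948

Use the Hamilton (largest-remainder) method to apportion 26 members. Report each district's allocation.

Epsilon 3, Delta 6, Eta 17

Standard divisor: 1162589 ÷ 26 ≈ 44714.962.
Standard quotas: Epsilon 2.7159, Delta 5.8638, Eta 17.4203.
Lower quotas: Epsilon 2, Delta 5, Eta 17 (sum 24, leaving 2 seats).
Remainders in descending order: Delta 0.8638, Epsilon 0.7159, Eta 0.4203.
Largest remainders: Delta, Epsilon receive the extra seats.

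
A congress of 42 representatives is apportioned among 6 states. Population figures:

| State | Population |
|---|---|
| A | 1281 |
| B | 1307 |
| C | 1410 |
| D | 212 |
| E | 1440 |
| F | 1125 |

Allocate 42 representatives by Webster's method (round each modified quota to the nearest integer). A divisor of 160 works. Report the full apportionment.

A 8; B 8; C 9; D 1; E 9; F 7

With modified divisor 160: modified quotas A 8.006, B 8.169, C 8.812, D 1.325, E 9.000, F 7.031.
Rounding to the nearest integer: A 8, B 8, C 9, D 1, E 9, F 7 (total 42).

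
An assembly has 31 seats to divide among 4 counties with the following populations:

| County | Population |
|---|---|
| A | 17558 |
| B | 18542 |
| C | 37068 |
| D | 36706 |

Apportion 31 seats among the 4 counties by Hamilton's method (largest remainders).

A=5; B=5; C=11; D=10

Total 109874; standard divisor 109874/31 ≈ 3544.323.
Standard quotas: A 4.9538, B 5.2315, C 10.4584, D 10.3563.
Lower quotas: A 4, B 5, C 10, D 10 (sum 29, leaving 2 seats).
Remainders in descending order: A 0.9538, C 0.4584, D 0.3563, B 0.2315.
Largest remainders: A, C receive the extra seats.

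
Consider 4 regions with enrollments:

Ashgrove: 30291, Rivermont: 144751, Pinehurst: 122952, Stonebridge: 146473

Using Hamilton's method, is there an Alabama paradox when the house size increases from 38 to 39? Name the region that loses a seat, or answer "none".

Ashgrove

At 38 seats: Ashgrove 3, Rivermont 12, Pinehurst 10, Stonebridge 13.
At 39 seats: Ashgrove 2, Rivermont 13, Pinehurst 11, Stonebridge 13.
Ashgrove drops from 3 to 2.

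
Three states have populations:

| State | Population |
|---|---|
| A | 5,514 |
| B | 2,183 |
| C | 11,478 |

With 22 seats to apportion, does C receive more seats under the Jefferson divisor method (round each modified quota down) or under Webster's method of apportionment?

Jefferson: A 6, B 2, C 14.
Webster: A 6, B 3, C 13.
C gets 14 under Jefferson and 13 under Webster.

Jefferson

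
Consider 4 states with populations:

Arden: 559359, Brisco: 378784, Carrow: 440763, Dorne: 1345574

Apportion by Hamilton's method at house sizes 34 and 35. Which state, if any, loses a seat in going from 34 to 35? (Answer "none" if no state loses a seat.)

none

At 34 seats: Arden 7, Brisco 5, Carrow 5, Dorne 17.
At 35 seats: Arden 7, Brisco 5, Carrow 6, Dorne 17.
No state's allocation decreased.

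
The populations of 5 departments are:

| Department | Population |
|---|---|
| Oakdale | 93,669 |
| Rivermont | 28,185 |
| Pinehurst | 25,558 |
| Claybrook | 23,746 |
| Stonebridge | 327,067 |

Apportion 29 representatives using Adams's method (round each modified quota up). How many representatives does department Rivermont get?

Standard divisor 498225/29 ≈ 17180.172; standard quotas: Oakdale 5.452, Rivermont 1.641, Pinehurst 1.488, Claybrook 1.382, Stonebridge 19.037.
Rounding up gives 6, 2, 2, 2, 20 = 32 seats, so the divisor must be adjusted.
With modified divisor 19000: modified quotas Oakdale 4.930, Rivermont 1.483, Pinehurst 1.345, Claybrook 1.250, Stonebridge 17.214.
Rounding up: Oakdale 5, Rivermont 2, Pinehurst 2, Claybrook 2, Stonebridge 18 (total 29).
Rivermont receives 2.

2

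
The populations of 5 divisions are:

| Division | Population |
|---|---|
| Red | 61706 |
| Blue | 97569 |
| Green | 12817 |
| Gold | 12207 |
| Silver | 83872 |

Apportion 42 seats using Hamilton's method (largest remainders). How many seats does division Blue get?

Standard divisor: 268171 ÷ 42 ≈ 6385.024.
Standard quotas: Red 9.6642, Blue 15.2809, Green 2.0074, Gold 1.9118, Silver 13.1357.
Lower quotas: Red 9, Blue 15, Green 2, Gold 1, Silver 13 (sum 40, leaving 2 seats).
Remainders in descending order: Gold 0.9118, Red 0.6642, Blue 0.2809, Silver 0.1357, Green 0.0074.
The surplus seats go to Gold, Red.
Blue receives 15.

15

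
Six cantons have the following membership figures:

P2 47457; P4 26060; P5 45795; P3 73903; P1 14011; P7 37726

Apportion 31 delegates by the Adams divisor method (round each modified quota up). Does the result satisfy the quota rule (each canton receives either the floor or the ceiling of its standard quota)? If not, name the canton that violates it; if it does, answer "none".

none

Standard quotas: P2 6.006, P4 3.298, P5 5.796, P3 9.353, P1 1.773, P7 4.774.
Adams allocation: P2 6, P4 3, P5 6, P3 9, P1 2, P7 5.
Every allocation lies between the lower and upper quota.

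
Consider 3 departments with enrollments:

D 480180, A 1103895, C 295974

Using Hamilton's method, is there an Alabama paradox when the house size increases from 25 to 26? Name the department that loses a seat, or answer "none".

At 25 seats: D 6, A 15, C 4.
At 26 seats: D 7, A 15, C 4.
No department's allocation decreased.

none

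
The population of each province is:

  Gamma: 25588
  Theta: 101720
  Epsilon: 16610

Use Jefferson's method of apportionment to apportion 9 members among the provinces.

Gamma 1, Theta 7, Epsilon 1

Standard divisor 143918/9 ≈ 15990.889; standard quotas: Gamma 1.600, Theta 6.361, Epsilon 1.039.
Rounding down gives 1, 6, 1 = 8 seats, so the divisor must be adjusted.
With modified divisor 13700: modified quotas Gamma 1.868, Theta 7.425, Epsilon 1.212.
Rounding down: Gamma 1, Theta 7, Epsilon 1 (total 9).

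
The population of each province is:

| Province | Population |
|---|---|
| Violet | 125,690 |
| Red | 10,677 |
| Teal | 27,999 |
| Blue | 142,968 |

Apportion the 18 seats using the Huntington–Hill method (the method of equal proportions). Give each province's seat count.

With divisor 17977: modified quotas Violet 6.992, Red 0.594, Teal 1.557, Blue 7.953.
Geometric-mean thresholds: Violet √(6·7)=6.481, Red (min 1), Teal √(1·2)=1.414, Blue √(7·8)=7.483.
Each quota rounded against its threshold gives Violet 7, Red 1, Teal 2, Blue 8 (total 18).

Violet=7, Red=1, Teal=2, Blue=8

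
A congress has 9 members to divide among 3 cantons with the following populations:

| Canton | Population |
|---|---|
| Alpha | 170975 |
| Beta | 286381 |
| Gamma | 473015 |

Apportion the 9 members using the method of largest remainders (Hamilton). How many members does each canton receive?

Alpha: 2; Beta: 3; Gamma: 4

The standard divisor is 930371/9 ≈ 103374.556.
Standard quotas: Alpha 1.6539, Beta 2.7703, Gamma 4.5757.
Lower quotas: Alpha 1, Beta 2, Gamma 4 (sum 7, leaving 2 seats).
Remainders in descending order: Beta 0.7703, Alpha 0.6539, Gamma 0.5757.
Largest remainders: Beta, Alpha receive the extra seats.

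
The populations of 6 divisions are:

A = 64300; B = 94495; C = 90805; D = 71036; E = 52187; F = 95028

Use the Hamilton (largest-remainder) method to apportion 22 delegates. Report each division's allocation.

A 3, B 4, C 4, D 3, E 3, F 5

Total 467851; standard divisor 467851/22 ≈ 21265.955.
Standard quotas: A 3.0236, B 4.4435, C 4.2700, D 3.3404, E 2.4540, F 4.4686.
Lower quotas: A 3, B 4, C 4, D 3, E 2, F 4 (sum 20, leaving 2 seats).
Remainders in descending order: F 0.4686, E 0.4540, B 0.4435, D 0.3404, C 0.2700, A 0.0236.
The surplus seats go to F, E.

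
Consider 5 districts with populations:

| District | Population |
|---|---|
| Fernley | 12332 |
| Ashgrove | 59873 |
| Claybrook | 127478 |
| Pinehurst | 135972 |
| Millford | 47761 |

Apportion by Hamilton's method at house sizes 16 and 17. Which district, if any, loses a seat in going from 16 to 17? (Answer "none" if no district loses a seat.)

At 16 seats: Fernley 1, Ashgrove 2, Claybrook 5, Pinehurst 6, Millford 2.
At 17 seats: Fernley 0, Ashgrove 3, Claybrook 6, Pinehurst 6, Millford 2.
Fernley drops from 1 to 0.

Fernley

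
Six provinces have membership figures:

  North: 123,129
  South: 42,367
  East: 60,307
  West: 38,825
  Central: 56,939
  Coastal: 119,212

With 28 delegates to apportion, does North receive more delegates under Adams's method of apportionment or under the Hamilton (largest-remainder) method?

Hamilton

Adams: North 7, South 3, East 4, West 3, Central 4, Coastal 7.
Hamilton: North 8, South 3, East 4, West 2, Central 4, Coastal 7.
North gets 7 under Adams and 8 under Hamilton.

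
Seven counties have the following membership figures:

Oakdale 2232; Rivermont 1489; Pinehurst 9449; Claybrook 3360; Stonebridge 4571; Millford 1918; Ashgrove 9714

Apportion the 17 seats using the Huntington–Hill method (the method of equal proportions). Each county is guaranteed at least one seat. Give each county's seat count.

Oakdale=1; Rivermont=1; Pinehurst=5; Claybrook=2; Stonebridge=2; Millford=1; Ashgrove=5

With divisor 1989: modified quotas Oakdale 1.122, Rivermont 0.749, Pinehurst 4.751, Claybrook 1.689, Stonebridge 2.298, Millford 0.964, Ashgrove 4.884.
Geometric-mean thresholds: Oakdale √(1·2)=1.414, Rivermont (min 1), Pinehurst √(4·5)=4.472, Claybrook √(1·2)=1.414, Stonebridge √(2·3)=2.449, Millford (min 1), Ashgrove √(4·5)=4.472.
Each quota rounded against its threshold gives Oakdale 1, Rivermont 1, Pinehurst 5, Claybrook 2, Stonebridge 2, Millford 1, Ashgrove 5 (total 17).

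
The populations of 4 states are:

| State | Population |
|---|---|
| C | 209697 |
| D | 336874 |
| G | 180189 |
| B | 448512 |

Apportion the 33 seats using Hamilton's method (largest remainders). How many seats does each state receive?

C=6; D=9; G=5; B=13

Total 1175272; standard divisor 1175272/33 ≈ 35614.303.
Standard quotas: C 5.8880, D 9.4590, G 5.0595, B 12.5936.
Lower quotas: C 5, D 9, G 5, B 12 (sum 31, leaving 2 seats).
Remainders in descending order: C 0.8880, B 0.5936, D 0.4590, G 0.0595.
Largest remainders: C, B receive the extra seats.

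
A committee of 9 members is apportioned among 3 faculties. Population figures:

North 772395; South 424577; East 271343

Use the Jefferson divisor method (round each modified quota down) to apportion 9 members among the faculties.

Standard divisor 1468315/9 ≈ 163146.111; standard quotas: North 4.734, South 2.602, East 1.663.
Rounding down gives 4, 2, 1 = 7 seats, so the divisor must be adjusted.
With modified divisor 138600: modified quotas North 5.573, South 3.063, East 1.958.
Rounding down: North 5, South 3, East 1 (total 9).

North=5, South=3, East=1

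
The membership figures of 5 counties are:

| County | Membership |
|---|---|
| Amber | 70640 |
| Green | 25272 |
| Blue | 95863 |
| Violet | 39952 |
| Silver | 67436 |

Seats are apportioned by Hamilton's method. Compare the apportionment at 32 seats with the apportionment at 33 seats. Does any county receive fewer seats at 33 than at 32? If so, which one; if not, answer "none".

At 32 seats: Amber 8, Green 3, Blue 10, Violet 4, Silver 7.
At 33 seats: Amber 8, Green 3, Blue 11, Violet 4, Silver 7.
No county's allocation decreased.

none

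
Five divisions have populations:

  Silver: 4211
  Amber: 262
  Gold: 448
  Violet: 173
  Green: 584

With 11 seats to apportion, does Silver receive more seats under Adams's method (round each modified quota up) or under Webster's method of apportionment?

Webster

Adams: Silver 7, Amber 1, Gold 1, Violet 1, Green 1.
Webster: Silver 8, Amber 1, Gold 1, Violet 0, Green 1.
Silver gets 7 under Adams and 8 under Webster.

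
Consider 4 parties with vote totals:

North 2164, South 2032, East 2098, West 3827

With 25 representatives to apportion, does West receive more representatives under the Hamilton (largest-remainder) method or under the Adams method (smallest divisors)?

Hamilton: North 5, South 5, East 5, West 10.
Adams: North 6, South 5, East 5, West 9.
West gets 10 under Hamilton and 9 under Adams.

Hamilton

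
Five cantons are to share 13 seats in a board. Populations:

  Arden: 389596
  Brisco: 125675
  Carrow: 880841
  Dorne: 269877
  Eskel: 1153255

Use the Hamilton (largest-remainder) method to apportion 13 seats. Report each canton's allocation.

Standard divisor: 2819244 ÷ 13 ≈ 216864.923.
Standard quotas: Arden 1.7965, Brisco 0.5795, Carrow 4.0617, Dorne 1.2444, Eskel 5.3178.
Lower quotas: Arden 1, Brisco 0, Carrow 4, Dorne 1, Eskel 5 (sum 11, leaving 2 seats).
Remainders in descending order: Arden 0.7965, Brisco 0.5795, Eskel 0.3178, Dorne 0.2444, Carrow 0.0617.
The surplus seats go to Arden, Brisco.

Arden=2, Brisco=1, Carrow=4, Dorne=1, Eskel=5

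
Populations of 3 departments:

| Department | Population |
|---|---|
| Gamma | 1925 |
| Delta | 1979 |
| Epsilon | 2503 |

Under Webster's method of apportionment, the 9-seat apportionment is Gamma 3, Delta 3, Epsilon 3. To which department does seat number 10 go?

Epsilon

Priority for the next seat is population ÷ (current seats + 0.5).
Priorities: Gamma 550.000, Delta 565.429, Epsilon 715.143.
Highest priority: Epsilon.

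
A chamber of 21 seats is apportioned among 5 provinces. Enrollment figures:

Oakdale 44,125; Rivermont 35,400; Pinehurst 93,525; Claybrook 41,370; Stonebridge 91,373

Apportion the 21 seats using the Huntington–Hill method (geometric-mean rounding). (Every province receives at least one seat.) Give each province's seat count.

With divisor 14442: modified quotas Oakdale 3.055, Rivermont 2.451, Pinehurst 6.476, Claybrook 2.865, Stonebridge 6.327.
Geometric-mean thresholds: Oakdale √(3·4)=3.464, Rivermont √(2·3)=2.449, Pinehurst √(6·7)=6.481, Claybrook √(2·3)=2.449, Stonebridge √(6·7)=6.481.
Each quota rounded against its threshold gives Oakdale 3, Rivermont 3, Pinehurst 6, Claybrook 3, Stonebridge 6 (total 21).

Oakdale=3, Rivermont=3, Pinehurst=6, Claybrook=3, Stonebridge=6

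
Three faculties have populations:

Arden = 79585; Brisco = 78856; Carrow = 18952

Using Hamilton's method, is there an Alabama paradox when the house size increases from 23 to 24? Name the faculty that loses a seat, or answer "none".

At 23 seats: Arden 10, Brisco 10, Carrow 3.
At 24 seats: Arden 11, Brisco 11, Carrow 2.
Carrow drops from 3 to 2.

Carrow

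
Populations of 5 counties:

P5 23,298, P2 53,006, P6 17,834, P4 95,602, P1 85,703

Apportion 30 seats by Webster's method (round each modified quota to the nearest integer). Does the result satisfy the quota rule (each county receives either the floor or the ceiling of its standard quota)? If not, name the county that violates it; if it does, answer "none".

Standard quotas: P5 2.538, P2 5.773, P6 1.942, P4 10.413, P1 9.334.
Webster allocation: P5 3, P2 6, P6 2, P4 10, P1 9.
Every allocation lies between the lower and upper quota.

none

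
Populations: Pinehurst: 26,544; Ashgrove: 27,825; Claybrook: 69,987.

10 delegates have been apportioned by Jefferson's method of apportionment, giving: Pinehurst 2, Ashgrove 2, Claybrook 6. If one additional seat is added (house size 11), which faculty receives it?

Priority for the next seat is population ÷ (current seats + 1).
Priorities: Pinehurst 8848.000, Ashgrove 9275.000, Claybrook 9998.143.
Highest priority: Claybrook.

Claybrook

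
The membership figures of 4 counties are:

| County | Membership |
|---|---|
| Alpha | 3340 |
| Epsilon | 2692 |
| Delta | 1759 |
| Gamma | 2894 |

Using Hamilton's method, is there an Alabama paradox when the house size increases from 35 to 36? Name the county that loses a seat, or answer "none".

none

At 35 seats: Alpha 11, Epsilon 9, Delta 6, Gamma 9.
At 36 seats: Alpha 11, Epsilon 9, Delta 6, Gamma 10.
No county's allocation decreased.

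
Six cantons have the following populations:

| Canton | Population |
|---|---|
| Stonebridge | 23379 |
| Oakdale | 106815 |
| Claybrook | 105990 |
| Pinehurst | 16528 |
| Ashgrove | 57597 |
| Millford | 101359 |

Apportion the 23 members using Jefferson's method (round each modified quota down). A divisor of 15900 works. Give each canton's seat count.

Stonebridge=1, Oakdale=6, Claybrook=6, Pinehurst=1, Ashgrove=3, Millford=6

With modified divisor 15900: modified quotas Stonebridge 1.470, Oakdale 6.718, Claybrook 6.666, Pinehurst 1.039, Ashgrove 3.622, Millford 6.375.
Rounding down: Stonebridge 1, Oakdale 6, Claybrook 6, Pinehurst 1, Ashgrove 3, Millford 6 (total 23).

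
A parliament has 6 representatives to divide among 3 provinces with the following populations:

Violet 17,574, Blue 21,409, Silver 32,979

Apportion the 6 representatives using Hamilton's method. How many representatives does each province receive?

Violet: 1, Blue: 2, Silver: 3

Standard divisor: 71962 ÷ 6 ≈ 11993.667.
Standard quotas: Violet 1.4653, Blue 1.7850, Silver 2.7497.
Lower quotas: Violet 1, Blue 1, Silver 2 (sum 4, leaving 2 seats).
Remainders in descending order: Blue 0.7850, Silver 0.7497, Violet 0.4653.
The surplus seats go to Blue, Silver.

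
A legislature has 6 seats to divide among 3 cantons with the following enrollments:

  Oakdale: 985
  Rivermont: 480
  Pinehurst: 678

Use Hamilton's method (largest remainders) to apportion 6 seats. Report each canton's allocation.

The standard divisor is 2143/6 ≈ 357.167.
Standard quotas: Oakdale 2.758, Rivermont 1.344, Pinehurst 1.898.
Lower quotas: Oakdale 2, Rivermont 1, Pinehurst 1 (sum 4, leaving 2 seats).
Remainders in descending order: Pinehurst 0.898, Oakdale 0.758, Rivermont 0.344.
Largest remainders: Pinehurst, Oakdale receive the extra seats.

Oakdale=3, Rivermont=1, Pinehurst=2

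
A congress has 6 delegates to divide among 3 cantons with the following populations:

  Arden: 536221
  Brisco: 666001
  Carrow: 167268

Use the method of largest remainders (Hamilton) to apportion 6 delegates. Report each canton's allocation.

Standard divisor: 1369490 ÷ 6 ≈ 228248.333.
Standard quotas: Arden 2.3493, Brisco 2.9179, Carrow 0.7328.
Lower quotas: Arden 2, Brisco 2, Carrow 0 (sum 4, leaving 2 seats).
Remainders in descending order: Brisco 0.9179, Carrow 0.7328, Arden 0.3493.
Largest remainders: Brisco, Carrow receive the extra seats.

Arden: 2; Brisco: 3; Carrow: 1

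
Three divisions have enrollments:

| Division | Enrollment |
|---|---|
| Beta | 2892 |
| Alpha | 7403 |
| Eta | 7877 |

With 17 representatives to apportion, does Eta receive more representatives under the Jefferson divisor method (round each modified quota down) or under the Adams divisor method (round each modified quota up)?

Jefferson

Jefferson: Beta 2, Alpha 7, Eta 8.
Adams: Beta 3, Alpha 7, Eta 7.
Eta gets 8 under Jefferson and 7 under Adams.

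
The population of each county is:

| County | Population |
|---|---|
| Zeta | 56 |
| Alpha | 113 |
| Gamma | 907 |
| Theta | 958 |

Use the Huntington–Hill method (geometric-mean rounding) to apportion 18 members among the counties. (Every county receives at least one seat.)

With divisor 117: modified quotas Zeta 0.479, Alpha 0.966, Gamma 7.752, Theta 8.188.
Geometric-mean thresholds: Zeta (min 1), Alpha (min 1), Gamma √(7·8)=7.483, Theta √(8·9)=8.485.
Each quota rounded against its threshold gives Zeta 1, Alpha 1, Gamma 8, Theta 8 (total 18).

Zeta 1; Alpha 1; Gamma 8; Theta 8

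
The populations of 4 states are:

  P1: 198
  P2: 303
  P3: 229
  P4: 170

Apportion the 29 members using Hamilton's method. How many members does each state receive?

P1=6; P2=10; P3=7; P4=6

Standard divisor: 900 ÷ 29 ≈ 31.034.
Standard quotas: P1 6.380, P2 9.763, P3 7.379, P4 5.478.
Lower quotas: P1 6, P2 9, P3 7, P4 5 (sum 27, leaving 2 seats).
Remainders in descending order: P2 0.763, P4 0.478, P1 0.380, P3 0.379.
The surplus seats go to P2, P4.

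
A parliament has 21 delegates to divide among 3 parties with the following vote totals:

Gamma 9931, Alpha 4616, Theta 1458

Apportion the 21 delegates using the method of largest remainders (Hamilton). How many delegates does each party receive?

Total 16005; standard divisor 16005/21 ≈ 762.143.
Standard quotas: Gamma 13.0304, Alpha 6.0566, Theta 1.9130.
Lower quotas: Gamma 13, Alpha 6, Theta 1 (sum 20, leaving 1 seat).
Remainders in descending order: Theta 0.9130, Alpha 0.0566, Gamma 0.0304.
The surplus seat goes to Theta.

Gamma 13, Alpha 6, Theta 2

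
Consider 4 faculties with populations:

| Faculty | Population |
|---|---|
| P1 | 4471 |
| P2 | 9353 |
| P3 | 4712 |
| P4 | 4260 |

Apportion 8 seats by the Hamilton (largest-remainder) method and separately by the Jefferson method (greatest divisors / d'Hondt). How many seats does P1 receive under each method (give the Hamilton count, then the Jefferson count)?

Hamilton: P1 2, P2 3, P3 2, P4 1.
Jefferson: P1 1, P2 4, P3 2, P4 1.
P1 gets 2 under Hamilton and 1 under Jefferson.

2 and 1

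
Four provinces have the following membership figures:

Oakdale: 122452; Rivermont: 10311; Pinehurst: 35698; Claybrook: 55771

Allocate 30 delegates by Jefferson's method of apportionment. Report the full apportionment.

Oakdale 17; Rivermont 1; Pinehurst 5; Claybrook 7

Standard divisor 224232/30 ≈ 7474.4; standard quotas: Oakdale 16.383, Rivermont 1.380, Pinehurst 4.776, Claybrook 7.462.
Rounding down gives 16, 1, 4, 7 = 28 seats, so the divisor must be adjusted.
With modified divisor 7100: modified quotas Oakdale 17.247, Rivermont 1.452, Pinehurst 5.028, Claybrook 7.855.
Rounding down: Oakdale 17, Rivermont 1, Pinehurst 5, Claybrook 7 (total 30).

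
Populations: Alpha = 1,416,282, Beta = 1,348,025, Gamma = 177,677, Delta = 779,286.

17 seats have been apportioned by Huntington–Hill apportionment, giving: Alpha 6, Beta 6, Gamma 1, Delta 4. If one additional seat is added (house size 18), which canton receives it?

Alpha

Priority for the next seat is population ÷ (√(s·(s+1))).
Priorities: Alpha 218537.057, Beta 208004.773, Gamma 125636.612, Delta 174253.647.
Highest priority: Alpha.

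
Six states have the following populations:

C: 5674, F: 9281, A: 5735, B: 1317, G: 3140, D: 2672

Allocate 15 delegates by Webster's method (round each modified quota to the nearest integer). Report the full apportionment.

C: 3, F: 5, A: 3, B: 1, G: 2, D: 1

Standard divisor 27819/15 ≈ 1854.6; standard quotas: C 3.059, F 5.004, A 3.092, B 0.710, G 1.693, D 1.441.
Rounding to the nearest integer gives C 3, F 5, A 3, B 1, G 2, D 1 — total 15, matching the house size, so no adjustment is needed.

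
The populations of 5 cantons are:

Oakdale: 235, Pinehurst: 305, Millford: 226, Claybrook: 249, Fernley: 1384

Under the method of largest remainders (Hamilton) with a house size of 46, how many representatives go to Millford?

The standard divisor is 2399/46 ≈ 52.152.
Standard quotas: Oakdale 4.506, Pinehurst 5.848, Millford 4.333, Claybrook 4.774, Fernley 26.538.
Lower quotas: Oakdale 4, Pinehurst 5, Millford 4, Claybrook 4, Fernley 26 (sum 43, leaving 3 seats).
Remainders in descending order: Pinehurst 0.848, Claybrook 0.774, Fernley 0.538, Oakdale 0.506, Millford 0.333.
Largest remainders: Pinehurst, Claybrook, Fernley receive the extra seats.
Millford receives 4.

4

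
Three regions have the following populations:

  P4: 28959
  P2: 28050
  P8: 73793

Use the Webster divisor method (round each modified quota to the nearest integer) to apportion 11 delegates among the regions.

P4: 3, P2: 2, P8: 6

Standard divisor 130802/11 ≈ 11891.091; standard quotas: P4 2.435, P2 2.359, P8 6.206.
Rounding to the nearest integer gives 2, 2, 6 = 10 seats, so the divisor must be adjusted.
With modified divisor 11470: modified quotas P4 2.525, P2 2.446, P8 6.434.
Rounding to the nearest integer: P4 3, P2 2, P8 6 (total 11).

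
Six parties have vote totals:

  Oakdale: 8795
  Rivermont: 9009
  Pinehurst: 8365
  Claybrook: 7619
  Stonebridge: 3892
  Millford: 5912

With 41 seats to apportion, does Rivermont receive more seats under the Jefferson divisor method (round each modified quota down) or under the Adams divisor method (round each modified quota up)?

Jefferson

Jefferson: Oakdale 8, Rivermont 9, Pinehurst 8, Claybrook 7, Stonebridge 3, Millford 6.
Adams: Oakdale 8, Rivermont 8, Pinehurst 8, Claybrook 7, Stonebridge 4, Millford 6.
Rivermont gets 9 under Jefferson and 8 under Adams.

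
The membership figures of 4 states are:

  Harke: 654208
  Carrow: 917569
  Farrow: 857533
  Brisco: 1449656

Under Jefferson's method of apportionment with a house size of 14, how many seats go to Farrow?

Standard divisor 3878966/14 ≈ 277069; standard quotas: Harke 2.361, Carrow 3.312, Farrow 3.095, Brisco 5.232.
Rounding down gives 2, 3, 3, 5 = 13 seats, so the divisor must be adjusted.
With modified divisor 235500: modified quotas Harke 2.778, Carrow 3.896, Farrow 3.641, Brisco 6.156.
Rounding down: Harke 2, Carrow 3, Farrow 3, Brisco 6 (total 14).
Farrow receives 3.

3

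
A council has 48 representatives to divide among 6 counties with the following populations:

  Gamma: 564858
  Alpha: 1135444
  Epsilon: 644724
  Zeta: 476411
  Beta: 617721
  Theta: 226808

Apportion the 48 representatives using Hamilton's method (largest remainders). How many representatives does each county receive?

Gamma: 7; Alpha: 15; Epsilon: 9; Zeta: 6; Beta: 8; Theta: 3

Total 3665966; standard divisor 3665966/48 ≈ 76374.292.
Standard quotas: Gamma 7.3959, Alpha 14.8668, Epsilon 8.4416, Zeta 6.2378, Beta 8.0881, Theta 2.9697.
Lower quotas: Gamma 7, Alpha 14, Epsilon 8, Zeta 6, Beta 8, Theta 2 (sum 45, leaving 3 seats).
Remainders in descending order: Theta 0.9697, Alpha 0.8668, Epsilon 0.4416, Gamma 0.3959, Zeta 0.2378, Beta 0.0881.
The surplus seats go to Theta, Alpha, Epsilon.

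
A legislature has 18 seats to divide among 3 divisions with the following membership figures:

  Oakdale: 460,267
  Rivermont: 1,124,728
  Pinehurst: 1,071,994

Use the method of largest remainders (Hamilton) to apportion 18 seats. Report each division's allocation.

Total 2656989; standard divisor 2656989/18 ≈ 147610.5.
Standard quotas: Oakdale 3.1181, Rivermont 7.6196, Pinehurst 7.2623.
Lower quotas: Oakdale 3, Rivermont 7, Pinehurst 7 (sum 17, leaving 1 seat).
Remainders in descending order: Rivermont 0.6196, Pinehurst 0.2623, Oakdale 0.1181.
Largest remainder: Rivermont receives the extra seat.

Oakdale: 3, Rivermont: 8, Pinehurst: 7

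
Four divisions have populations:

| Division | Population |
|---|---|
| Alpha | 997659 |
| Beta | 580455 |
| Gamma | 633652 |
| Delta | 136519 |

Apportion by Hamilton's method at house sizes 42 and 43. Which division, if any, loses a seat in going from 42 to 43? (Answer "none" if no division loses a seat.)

Delta

At 42 seats: Alpha 18, Beta 10, Gamma 11, Delta 3.
At 43 seats: Alpha 18, Beta 11, Gamma 12, Delta 2.
Delta drops from 3 to 2.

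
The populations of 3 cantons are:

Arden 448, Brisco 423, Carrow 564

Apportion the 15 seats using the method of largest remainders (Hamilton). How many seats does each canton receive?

Arden: 5, Brisco: 4, Carrow: 6

The standard divisor is 1435/15 ≈ 95.667.
Standard quotas: Arden 4.683, Brisco 4.422, Carrow 5.895.
Lower quotas: Arden 4, Brisco 4, Carrow 5 (sum 13, leaving 2 seats).
Remainders in descending order: Carrow 0.895, Arden 0.683, Brisco 0.422.
Largest remainders: Carrow, Arden receive the extra seats.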